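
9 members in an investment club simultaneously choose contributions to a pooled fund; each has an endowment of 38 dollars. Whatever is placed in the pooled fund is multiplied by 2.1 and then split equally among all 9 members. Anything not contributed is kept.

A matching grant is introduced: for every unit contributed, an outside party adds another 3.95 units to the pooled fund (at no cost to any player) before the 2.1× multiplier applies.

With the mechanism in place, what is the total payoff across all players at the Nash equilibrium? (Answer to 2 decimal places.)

The effective private return per unit is now 2.1 × 4.95 / 9 = 1.1550 > 1, so every player's dominant strategy flips to full contribution.
So the Nash equilibrium is full contribution by all 9; the group earns 2.1 × 4.95 × 342 = 3555.09.

3555.09 dollars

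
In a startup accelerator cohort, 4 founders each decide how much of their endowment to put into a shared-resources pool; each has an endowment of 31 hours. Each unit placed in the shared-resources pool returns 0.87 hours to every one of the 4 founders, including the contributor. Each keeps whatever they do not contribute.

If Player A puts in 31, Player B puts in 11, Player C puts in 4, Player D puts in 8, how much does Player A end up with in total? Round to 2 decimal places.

46.98 hours

Total contributed: 31 + 11 + 4 + 8 = 54.
Each receives 0.87 × 54 = 46.98 from the shared-resources pool.
Player A keeps 31 − 31 = 0, so Player A's payoff is 0 + 46.98 = 46.98.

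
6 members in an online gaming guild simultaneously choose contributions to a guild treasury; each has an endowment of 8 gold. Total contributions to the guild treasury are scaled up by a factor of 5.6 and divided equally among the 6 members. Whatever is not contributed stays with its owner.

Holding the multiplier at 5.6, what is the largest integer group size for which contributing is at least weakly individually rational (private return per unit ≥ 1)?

5

Private return per unit is 5.6/(group size), which is ≥ 1 whenever the group size is ≤ 5.6.
The largest such integer is 5.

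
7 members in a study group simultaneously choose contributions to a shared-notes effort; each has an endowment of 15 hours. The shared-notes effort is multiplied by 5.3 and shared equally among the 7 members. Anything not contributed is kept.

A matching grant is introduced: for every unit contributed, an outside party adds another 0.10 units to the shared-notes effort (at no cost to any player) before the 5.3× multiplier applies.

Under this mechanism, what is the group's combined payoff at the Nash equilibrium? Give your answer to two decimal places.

The effective private return is 5.3 × 1.10 / 7 = 0.8329, which is still under 1, so the mechanism doesn't change anyone's dominant strategy: zero contribution.
At the Nash equilibrium no one contributes; group total payoff = 7 × 15 = 105.

105.00 hours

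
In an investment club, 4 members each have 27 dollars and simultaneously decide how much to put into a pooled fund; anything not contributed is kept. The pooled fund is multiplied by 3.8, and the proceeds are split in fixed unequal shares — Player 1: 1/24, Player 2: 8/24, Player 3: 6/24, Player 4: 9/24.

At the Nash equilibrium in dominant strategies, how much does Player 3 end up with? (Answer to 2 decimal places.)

78.30 dollars

For player j, contributing a unit is worthwhile iff 3.8 × (j's share) ≥ 1, i.e. iff j's share is at least 0.2632.
Player 2 and Player 4 are above the threshold, contributing 27 each; the remaining 2 contribute 0. Total contributed: 54.
Player 3 keeps 27 and receives 3.8 × 54 × 6/24 = 51.30 from the pooled fund, for a payoff of 78.30.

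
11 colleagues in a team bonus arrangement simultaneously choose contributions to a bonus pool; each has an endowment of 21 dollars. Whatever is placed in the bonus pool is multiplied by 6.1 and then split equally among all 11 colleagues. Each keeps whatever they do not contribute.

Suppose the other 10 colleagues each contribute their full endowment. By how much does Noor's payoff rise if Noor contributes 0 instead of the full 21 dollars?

Switching from a contribution of 21 to 0 lets Noor keep an extra 21 dollars, but lowers the bonus pool by 21, which costs Noor their own share of that drop: 6.1/11 × 21 = 11.65.
Net gain = 21 − 11.65 = 9.35. The private return per contributed unit (0.5545) is below 1, so free-riding is indeed the best response regardless of what the others do.

9.35 dollars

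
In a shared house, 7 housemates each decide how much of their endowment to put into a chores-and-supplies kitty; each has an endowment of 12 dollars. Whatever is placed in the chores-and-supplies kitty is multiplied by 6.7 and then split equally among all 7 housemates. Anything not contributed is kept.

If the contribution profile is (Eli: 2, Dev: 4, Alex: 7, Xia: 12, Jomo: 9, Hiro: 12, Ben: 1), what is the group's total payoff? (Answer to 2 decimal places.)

Total contributed: 2 + 4 + 7 + 12 + 9 + 12 + 1 = 47; total kept: 7 × 12 − 47 = 37.
The chores-and-supplies kitty pays out 6.7 × 47 = 314.90 in aggregate.
Group total = 37 + 314.90 = 351.90.

351.90 dollars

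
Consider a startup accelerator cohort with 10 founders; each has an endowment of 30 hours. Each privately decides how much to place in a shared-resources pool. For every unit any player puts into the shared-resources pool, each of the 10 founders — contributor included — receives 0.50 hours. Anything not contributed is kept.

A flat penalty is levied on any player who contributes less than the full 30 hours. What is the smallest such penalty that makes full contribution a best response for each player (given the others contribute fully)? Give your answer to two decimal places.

15.00 hours

Given the others contribute fully, the best deviation is to contribute 0 (any partial contribution still incurs the fine and gives up units whose private return 0.50 is below 1).
Deviating from 30 to 0 saves 30 hours but forfeits the deviator's share of the drop in the shared-resources pool: 0.50 × 30 = 15.00.
So the deviation gain is 30 − 15.00 = 15.00, and the fine must be at least 15.00 hours to wipe it out.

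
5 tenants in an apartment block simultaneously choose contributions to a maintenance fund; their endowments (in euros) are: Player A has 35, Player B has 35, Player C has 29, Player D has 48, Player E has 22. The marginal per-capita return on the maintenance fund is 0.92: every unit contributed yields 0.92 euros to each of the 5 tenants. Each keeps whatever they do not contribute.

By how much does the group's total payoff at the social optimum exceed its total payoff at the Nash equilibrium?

The private return per contributed unit is 0.92 < 1 for everyone, so the Nash equilibrium is zero contribution and the group total is Σ E_j = 35 + 35 + 29 + 48 + 22 = 169.
Each contributed unit returns 4.600 to the group, so the social optimum is full contribution by everyone: group total = 4.600 × 169 = 777.40.
Efficiency loss = (4.600 − 1) × 169 = 608.40.

608.40 euros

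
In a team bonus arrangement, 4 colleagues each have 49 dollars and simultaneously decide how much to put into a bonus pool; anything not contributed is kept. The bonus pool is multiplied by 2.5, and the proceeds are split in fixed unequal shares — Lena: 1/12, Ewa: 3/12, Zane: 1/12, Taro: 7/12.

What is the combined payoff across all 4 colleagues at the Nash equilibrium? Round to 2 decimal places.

269.50 dollars

A player with share s gets back 2.5·s per unit contributed, so full contribution is dominant for anyone with s > 1/2.5 = 0.4000 and zero contribution is dominant for anyone below.
Only Taro (7/12) clears that bar, contributing 49; the remaining 3 contribute 0. Total contributed: 49.
The bonus pool pays out 2.5 × 49 = 122.50 in total (split across the unequal shares, but the aggregate is all that matters for the group sum).
The 3 free-riders keep 49 each, adding 147. Group total = 147 + 122.50 = 269.50.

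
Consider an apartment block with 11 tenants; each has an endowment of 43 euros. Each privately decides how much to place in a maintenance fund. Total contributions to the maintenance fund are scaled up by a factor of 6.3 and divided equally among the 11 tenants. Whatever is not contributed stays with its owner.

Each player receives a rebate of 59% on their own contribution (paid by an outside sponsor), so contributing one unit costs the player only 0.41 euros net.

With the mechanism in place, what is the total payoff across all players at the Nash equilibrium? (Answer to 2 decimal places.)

With the mechanism, a contributed unit returns (6.3/11) / 0.41 = 1.3969 per unit of net cost to the contributor — now above 1 — so contributing fully is weakly dominant for every player.
So the Nash equilibrium is full contribution by all 11; the group earns 11 × (43 × 0.59 + 6.3 × 43) = 3258.97.

3258.97 euros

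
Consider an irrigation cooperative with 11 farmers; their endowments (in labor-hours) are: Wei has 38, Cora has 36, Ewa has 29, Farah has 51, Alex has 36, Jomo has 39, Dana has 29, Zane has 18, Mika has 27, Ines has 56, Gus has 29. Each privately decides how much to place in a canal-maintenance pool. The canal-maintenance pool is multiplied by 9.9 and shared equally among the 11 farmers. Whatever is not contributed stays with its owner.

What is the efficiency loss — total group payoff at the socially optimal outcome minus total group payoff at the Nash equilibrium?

3453.20 labor-hours

The private return per contributed unit is 9.9/11 = 0.9000 < 1 for every player regardless of endowment, so the Nash equilibrium is zero contribution and the group total is Σ E_j = 38 + 36 + 29 + 51 + 36 + 39 + 29 + 18 + 27 + 56 + 29 = 388.
Each contributed unit returns 9.900 to the group, so the social optimum is full contribution by everyone: group total = 9.900 × 388 = 3841.20.
Efficiency loss = (9.900 − 1) × 388 = 3453.20.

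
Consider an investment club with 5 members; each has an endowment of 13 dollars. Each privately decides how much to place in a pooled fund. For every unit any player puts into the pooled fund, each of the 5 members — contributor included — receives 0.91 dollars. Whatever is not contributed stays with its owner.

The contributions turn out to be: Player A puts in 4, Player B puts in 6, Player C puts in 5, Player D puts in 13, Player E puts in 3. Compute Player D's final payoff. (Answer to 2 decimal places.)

Total contributed: 4 + 6 + 5 + 13 + 3 = 31.
Each receives 0.91 × 31 = 28.21 from the pooled fund.
Player D keeps 13 − 13 = 0, so Player D's payoff is 0 + 28.21 = 28.21.

28.21 dollars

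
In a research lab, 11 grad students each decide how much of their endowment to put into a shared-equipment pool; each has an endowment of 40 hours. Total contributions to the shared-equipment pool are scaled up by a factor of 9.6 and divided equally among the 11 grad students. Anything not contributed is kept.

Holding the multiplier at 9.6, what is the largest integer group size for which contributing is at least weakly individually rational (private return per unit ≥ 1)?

9

Private return per unit is 9.6/(group size), which is ≥ 1 whenever the group size is ≤ 9.6.
The largest such integer is 9.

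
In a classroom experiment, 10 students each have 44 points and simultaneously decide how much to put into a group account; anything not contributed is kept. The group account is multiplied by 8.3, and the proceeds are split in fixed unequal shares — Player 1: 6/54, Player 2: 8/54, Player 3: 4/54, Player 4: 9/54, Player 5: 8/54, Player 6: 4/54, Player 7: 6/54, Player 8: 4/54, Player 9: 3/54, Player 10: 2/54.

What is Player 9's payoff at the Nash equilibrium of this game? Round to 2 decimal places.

104.87 points

Player j's private return per contributed unit is 8.3 × (j's share). Contributing is weakly dominant for j when that share is at least 1/8.3 = 0.1205, and contributing 0 is dominant otherwise.
Player 2, Player 4 and Player 5 are above the threshold, contributing 44 each; the remaining 7 contribute 0. Total contributed: 132.
Player 9 keeps 44 and receives 8.3 × 132 × 3/54 = 60.87 from the group account, for a payoff of 104.87.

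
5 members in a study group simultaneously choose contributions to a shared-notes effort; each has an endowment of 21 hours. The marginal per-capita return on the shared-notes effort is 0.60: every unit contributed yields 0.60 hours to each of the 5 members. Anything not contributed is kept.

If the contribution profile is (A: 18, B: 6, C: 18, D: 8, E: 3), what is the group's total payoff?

211.00 hours

Total contributed: 18 + 6 + 18 + 8 + 3 = 53; total kept: 5 × 21 − 53 = 52.
The shared-notes effort pays out 0.60 × 5 × 53 = 159.00 in aggregate.
Group total = 52 + 159.00 = 211.00.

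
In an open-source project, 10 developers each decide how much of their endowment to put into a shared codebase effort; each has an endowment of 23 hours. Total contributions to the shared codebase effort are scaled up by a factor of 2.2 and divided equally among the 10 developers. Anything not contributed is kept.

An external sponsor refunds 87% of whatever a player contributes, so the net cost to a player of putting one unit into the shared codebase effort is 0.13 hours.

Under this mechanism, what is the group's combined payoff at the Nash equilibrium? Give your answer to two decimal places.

706.10 hours

Under the mechanism each unit contributed yields (2.2/10) / 0.13 = 1.6923 back to its contributor per unit of net cost, which exceeds 1, making full contribution the dominant choice for everyone.
So the Nash equilibrium is full contribution by all 10; the group earns 10 × (23 × 0.87 + 2.2 × 23) = 706.10.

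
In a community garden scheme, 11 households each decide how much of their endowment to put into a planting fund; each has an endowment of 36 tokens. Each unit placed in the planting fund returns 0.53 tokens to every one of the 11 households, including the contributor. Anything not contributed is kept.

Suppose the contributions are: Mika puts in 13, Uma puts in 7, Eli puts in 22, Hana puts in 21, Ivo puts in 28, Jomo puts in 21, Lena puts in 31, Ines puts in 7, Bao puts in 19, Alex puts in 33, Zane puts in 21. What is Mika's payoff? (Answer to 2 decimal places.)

Total contributed: 13 + 7 + 22 + 21 + 28 + 21 + 31 + 7 + 19 + 33 + 21 = 223.
Each receives 0.53 × 223 = 118.19 from the planting fund.
Mika keeps 36 − 13 = 23, so Mika's payoff is 23 + 118.19 = 141.19.

141.19 tokens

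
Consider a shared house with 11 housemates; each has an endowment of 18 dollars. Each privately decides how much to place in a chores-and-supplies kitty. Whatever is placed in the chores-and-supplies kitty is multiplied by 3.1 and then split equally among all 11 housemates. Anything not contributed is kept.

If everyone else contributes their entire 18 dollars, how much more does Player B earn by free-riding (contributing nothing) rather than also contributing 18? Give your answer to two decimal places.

Switching from a contribution of 18 to 0 lets Player B keep an extra 18 dollars, but lowers the chores-and-supplies kitty by 18, which costs Player B their own share of that drop: 3.1/11 × 18 = 5.07.
Net gain = 18 − 5.07 = 12.93. The private return per contributed unit (0.2818) is below 1, so free-riding is indeed the best response regardless of what the others do.

12.93 dollars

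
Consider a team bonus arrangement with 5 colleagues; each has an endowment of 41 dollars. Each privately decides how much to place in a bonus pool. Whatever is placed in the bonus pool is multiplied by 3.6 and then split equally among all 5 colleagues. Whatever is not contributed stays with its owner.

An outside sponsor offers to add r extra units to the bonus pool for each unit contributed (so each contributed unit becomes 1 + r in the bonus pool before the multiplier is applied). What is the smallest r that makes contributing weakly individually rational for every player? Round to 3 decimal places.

With matching at rate r, one contributed unit becomes (1 + r) in the bonus pool and returns 3.6 × (1 + r) / 5 to the contributor.
Setting this equal to 1: 1 + r = 5/3.6 = 1.3889.
So the minimum matching rate is r = 1.3889 − 1 = 0.389.

0.389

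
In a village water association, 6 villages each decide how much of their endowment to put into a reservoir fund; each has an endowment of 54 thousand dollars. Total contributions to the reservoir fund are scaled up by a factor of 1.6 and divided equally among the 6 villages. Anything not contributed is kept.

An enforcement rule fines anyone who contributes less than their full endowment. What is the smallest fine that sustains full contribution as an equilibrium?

39.60 thousand dollars

Given the others contribute fully, the best deviation is to contribute 0 (any partial contribution still incurs the fine and gives up units whose private return 0.2667 is below 1).
Deviating from 54 to 0 saves 54 thousand dollars but forfeits the deviator's share of the drop in the reservoir fund: 1.6/6 × 54 = 14.40.
So the deviation gain is 54 − 14.40 = 39.60, and the fine must be at least 39.60 thousand dollars to wipe it out.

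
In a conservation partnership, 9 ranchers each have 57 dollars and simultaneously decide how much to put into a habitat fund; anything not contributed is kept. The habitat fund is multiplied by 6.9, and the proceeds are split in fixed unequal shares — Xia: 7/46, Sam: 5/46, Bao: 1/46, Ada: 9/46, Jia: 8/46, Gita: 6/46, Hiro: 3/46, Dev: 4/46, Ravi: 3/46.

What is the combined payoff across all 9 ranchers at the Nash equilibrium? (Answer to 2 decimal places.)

A player with share s gets back 6.9·s per unit contributed, so full contribution is dominant for anyone with s > 1/6.9 = 0.1449 and zero contribution is dominant for anyone below.
Xia, Ada and Jia clear that bar, contributing 57 each; the remaining 6 contribute 0. Total contributed: 171.
The habitat fund pays out 6.9 × 171 = 1179.90 in total (split across the unequal shares, but the aggregate is all that matters for the group sum).
The 6 free-riders keep 57 each, adding 342. Group total = 342 + 1179.90 = 1521.90.

1521.90 dollars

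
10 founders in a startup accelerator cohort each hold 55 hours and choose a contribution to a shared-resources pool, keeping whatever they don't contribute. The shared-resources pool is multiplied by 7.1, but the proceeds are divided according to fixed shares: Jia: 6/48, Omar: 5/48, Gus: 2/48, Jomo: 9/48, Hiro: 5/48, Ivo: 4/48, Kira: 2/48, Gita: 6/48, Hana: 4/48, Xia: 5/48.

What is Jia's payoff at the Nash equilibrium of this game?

103.81 hours

For player j, contributing a unit is worthwhile iff 7.1 × (j's share) ≥ 1, i.e. iff j's share is at least 0.1408.
Only Jomo (9/48) clears that bar, contributing 55; the remaining 9 contribute 0. Total contributed: 55.
Jia keeps 55 and receives 7.1 × 55 × 6/48 = 48.81 from the shared-resources pool, for a payoff of 103.81.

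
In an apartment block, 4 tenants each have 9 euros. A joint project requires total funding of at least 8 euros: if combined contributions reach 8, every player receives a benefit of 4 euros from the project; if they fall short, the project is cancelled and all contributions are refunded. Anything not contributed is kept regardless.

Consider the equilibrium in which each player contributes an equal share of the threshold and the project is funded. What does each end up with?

11 euros

Equal share of the threshold: 8/4 = 2.
At this profile no one gains by cutting their contribution: any cut drops the total below 8, the project is cancelled, contributions are refunded, and the deviator ends with 9, which is less than 9 − 2 + 4 = 11. Contributing more than 2 just wastes the excess. So contributing exactly 2 is a best response.
Each player's payoff: 9 − 2 + 4 = 11.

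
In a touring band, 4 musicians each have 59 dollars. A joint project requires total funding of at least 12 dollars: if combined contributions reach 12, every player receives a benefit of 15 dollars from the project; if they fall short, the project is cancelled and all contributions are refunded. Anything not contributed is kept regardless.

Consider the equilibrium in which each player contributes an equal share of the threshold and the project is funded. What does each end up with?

71 dollars

Equal share of the threshold: 12/4 = 3.
At this profile no one gains by cutting their contribution: any cut drops the total below 12, the project is cancelled, contributions are refunded, and the deviator ends with 59, which is less than 59 − 3 + 15 = 71. Contributing more than 3 just wastes the excess. So contributing exactly 3 is a best response.
Each player's payoff: 59 − 3 + 15 = 71.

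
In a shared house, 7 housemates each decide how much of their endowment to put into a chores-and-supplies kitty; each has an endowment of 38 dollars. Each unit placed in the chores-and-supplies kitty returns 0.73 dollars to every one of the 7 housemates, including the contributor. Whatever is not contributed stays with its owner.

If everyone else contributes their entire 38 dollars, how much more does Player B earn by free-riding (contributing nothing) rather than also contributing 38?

Switching from a contribution of 38 to 0 lets Player B keep an extra 38 dollars, but lowers the chores-and-supplies kitty by 38, which costs Player B their own share of that drop: 0.73 × 38 = 27.74.
Net gain = 38 − 27.74 = 10.26. The private return per contributed unit (0.73) is below 1, so free-riding is indeed the best response regardless of what the others do.

10.26 dollars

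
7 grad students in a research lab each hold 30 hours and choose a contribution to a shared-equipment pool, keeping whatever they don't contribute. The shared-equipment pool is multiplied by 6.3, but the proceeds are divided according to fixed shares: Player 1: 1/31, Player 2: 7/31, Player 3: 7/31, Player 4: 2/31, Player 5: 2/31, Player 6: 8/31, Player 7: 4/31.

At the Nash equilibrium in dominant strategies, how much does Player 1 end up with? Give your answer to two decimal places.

Player j's private return per contributed unit is 6.3 × (j's share). Contributing is weakly dominant for j when that share is at least 1/6.3 = 0.1587, and contributing 0 is dominant otherwise.
Player 2, Player 3 and Player 6 clear that bar, contributing 30 each; the remaining 4 contribute 0. Total contributed: 90.
Player 1 keeps 30 and receives 6.3 × 90 × 1/31 = 18.29 from the shared-equipment pool, for a payoff of 48.29.

48.29 hours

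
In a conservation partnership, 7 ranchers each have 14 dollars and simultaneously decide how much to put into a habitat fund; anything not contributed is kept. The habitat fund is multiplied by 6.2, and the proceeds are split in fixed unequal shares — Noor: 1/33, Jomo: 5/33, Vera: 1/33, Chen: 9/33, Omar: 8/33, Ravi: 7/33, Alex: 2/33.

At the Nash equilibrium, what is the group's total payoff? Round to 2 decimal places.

316.40 dollars

A player with share s gets back 6.2·s per unit contributed, so full contribution is dominant for anyone with s > 1/6.2 = 0.1613 and zero contribution is dominant for anyone below.
Chen, Omar and Ravi are above the threshold, contributing 14 each; the remaining 4 contribute 0. Total contributed: 42.
The habitat fund pays out 6.2 × 42 = 260.40 in total (split across the unequal shares, but the aggregate is all that matters for the group sum).
The 4 free-riders keep 14 each, adding 56. Group total = 56 + 260.40 = 316.40.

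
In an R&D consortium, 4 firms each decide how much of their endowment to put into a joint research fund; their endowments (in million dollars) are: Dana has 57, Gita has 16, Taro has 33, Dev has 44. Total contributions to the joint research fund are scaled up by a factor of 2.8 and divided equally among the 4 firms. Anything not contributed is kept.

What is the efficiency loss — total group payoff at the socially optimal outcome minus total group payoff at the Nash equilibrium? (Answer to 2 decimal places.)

The private return per contributed unit is 2.8/4 = 0.7000 < 1 for every player regardless of endowment, so the Nash equilibrium is zero contribution and the group total is Σ E_j = 57 + 16 + 33 + 44 = 150.
Each contributed unit returns 2.800 to the group, so the social optimum is full contribution by everyone: group total = 2.800 × 150 = 420.00.
Efficiency loss = (2.800 − 1) × 150 = 270.00.

270.00 million dollars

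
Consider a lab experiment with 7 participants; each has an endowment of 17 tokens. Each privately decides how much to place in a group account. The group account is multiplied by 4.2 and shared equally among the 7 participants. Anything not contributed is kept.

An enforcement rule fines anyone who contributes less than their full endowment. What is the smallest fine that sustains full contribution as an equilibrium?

6.80 tokens

Given the others contribute fully, the best deviation is to contribute 0 (any partial contribution still incurs the fine and gives up units whose private return 0.6000 is below 1).
Deviating from 17 to 0 saves 17 tokens but forfeits the deviator's share of the drop in the group account: 4.2/7 × 17 = 10.20.
So the deviation gain is 17 − 10.20 = 6.80, and the fine must be at least 6.80 tokens to wipe it out.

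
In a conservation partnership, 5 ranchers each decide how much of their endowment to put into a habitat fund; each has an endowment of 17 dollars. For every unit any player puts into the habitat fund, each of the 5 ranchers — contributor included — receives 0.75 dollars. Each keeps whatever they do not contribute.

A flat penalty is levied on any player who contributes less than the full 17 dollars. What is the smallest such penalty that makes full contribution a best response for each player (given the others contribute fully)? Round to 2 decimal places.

4.25 dollars

Given the others contribute fully, the best deviation is to contribute 0 (any partial contribution still incurs the fine and gives up units whose private return 0.75 is below 1).
Deviating from 17 to 0 saves 17 dollars but forfeits the deviator's share of the drop in the habitat fund: 0.75 × 17 = 12.75.
So the deviation gain is 17 − 12.75 = 4.25, and the fine must be at least 4.25 dollars to wipe it out.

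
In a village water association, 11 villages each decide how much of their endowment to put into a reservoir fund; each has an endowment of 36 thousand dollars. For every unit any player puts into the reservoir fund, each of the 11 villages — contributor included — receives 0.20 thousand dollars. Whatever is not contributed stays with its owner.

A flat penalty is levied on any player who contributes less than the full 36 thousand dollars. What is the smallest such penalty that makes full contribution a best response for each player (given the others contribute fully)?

28.80 thousand dollars

Given the others contribute fully, the best deviation is to contribute 0 (any partial contribution still incurs the fine and gives up units whose private return 0.20 is below 1).
Deviating from 36 to 0 saves 36 thousand dollars but forfeits the deviator's share of the drop in the reservoir fund: 0.20 × 36 = 7.20.
So the deviation gain is 36 − 7.20 = 28.80, and the fine must be at least 28.80 thousand dollars to wipe it out.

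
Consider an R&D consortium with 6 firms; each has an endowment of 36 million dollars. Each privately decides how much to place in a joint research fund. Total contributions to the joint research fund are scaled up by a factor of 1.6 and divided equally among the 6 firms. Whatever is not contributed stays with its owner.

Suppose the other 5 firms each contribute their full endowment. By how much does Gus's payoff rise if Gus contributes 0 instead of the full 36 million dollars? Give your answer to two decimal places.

Switching from a contribution of 36 to 0 lets Gus keep an extra 36 million dollars, but lowers the joint research fund by 36, which costs Gus their own share of that drop: 1.6/6 × 36 = 9.60.
Net gain = 36 − 9.60 = 26.40. The private return per contributed unit (0.2667) is below 1, so free-riding is indeed the best response regardless of what the others do.

26.40 million dollars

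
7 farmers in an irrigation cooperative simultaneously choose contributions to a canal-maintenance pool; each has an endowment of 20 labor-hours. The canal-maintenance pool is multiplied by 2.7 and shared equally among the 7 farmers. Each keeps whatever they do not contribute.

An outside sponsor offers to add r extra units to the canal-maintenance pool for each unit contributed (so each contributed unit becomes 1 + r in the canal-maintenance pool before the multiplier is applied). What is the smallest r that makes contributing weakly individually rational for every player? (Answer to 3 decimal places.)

1.593

With matching at rate r, one contributed unit becomes (1 + r) in the canal-maintenance pool and returns 2.7 × (1 + r) / 7 to the contributor.
Setting this equal to 1: 1 + r = 7/2.7 = 2.5926.
So the minimum matching rate is r = 2.5926 − 1 = 1.593.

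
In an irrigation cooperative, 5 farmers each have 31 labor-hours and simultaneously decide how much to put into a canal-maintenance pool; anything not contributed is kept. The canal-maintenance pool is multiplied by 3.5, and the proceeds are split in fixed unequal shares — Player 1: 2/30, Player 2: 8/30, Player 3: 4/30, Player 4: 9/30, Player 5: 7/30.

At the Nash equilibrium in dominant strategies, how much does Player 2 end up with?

Player j's private return per contributed unit is 3.5 × (j's share). Contributing is weakly dominant for j when that share is at least 1/3.5 = 0.2857, and contributing 0 is dominant otherwise.
Only Player 4 (9/30) clears that bar, contributing 31; the remaining 4 contribute 0. Total contributed: 31.
Player 2 keeps 31 and receives 3.5 × 31 × 8/30 = 28.93 from the canal-maintenance pool, for a payoff of 59.93.

59.93 labor-hours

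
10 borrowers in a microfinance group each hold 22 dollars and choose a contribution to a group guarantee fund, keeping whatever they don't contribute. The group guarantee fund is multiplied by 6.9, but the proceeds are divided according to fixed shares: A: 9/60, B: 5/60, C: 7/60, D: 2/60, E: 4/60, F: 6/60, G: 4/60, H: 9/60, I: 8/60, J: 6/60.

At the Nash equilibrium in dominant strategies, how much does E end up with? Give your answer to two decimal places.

42.24 dollars

For player j, contributing a unit is worthwhile iff 6.9 × (j's share) ≥ 1, i.e. iff j's share is at least 0.1449.
The shares above 0.1449 belong to A and H, contributing 22 each; the remaining 8 contribute 0. Total contributed: 44.
E keeps 22 and receives 6.9 × 44 × 4/60 = 20.24 from the group guarantee fund, for a payoff of 42.24.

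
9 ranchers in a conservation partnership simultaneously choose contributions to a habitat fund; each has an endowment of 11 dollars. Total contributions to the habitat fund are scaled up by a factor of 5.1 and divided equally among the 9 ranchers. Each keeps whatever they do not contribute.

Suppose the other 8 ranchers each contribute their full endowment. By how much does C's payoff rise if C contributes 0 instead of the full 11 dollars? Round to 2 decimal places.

Switching from a contribution of 11 to 0 lets C keep an extra 11 dollars, but lowers the habitat fund by 11, which costs C their own share of that drop: 5.1/9 × 11 = 6.23.
Net gain = 11 − 6.23 = 4.77. The private return per contributed unit (0.5667) is below 1, so free-riding is indeed the best response regardless of what the others do.

4.77 dollars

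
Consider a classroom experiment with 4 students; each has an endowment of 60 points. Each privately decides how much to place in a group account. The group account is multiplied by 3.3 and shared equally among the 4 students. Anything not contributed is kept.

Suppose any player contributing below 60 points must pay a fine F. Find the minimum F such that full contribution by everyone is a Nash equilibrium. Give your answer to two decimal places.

10.50 points

Given the others contribute fully, the best deviation is to contribute 0 (any partial contribution still incurs the fine and gives up units whose private return 0.8250 is below 1).
Deviating from 60 to 0 saves 60 points but forfeits the deviator's share of the drop in the group account: 3.3/4 × 60 = 49.50.
So the deviation gain is 60 − 49.50 = 10.50, and the fine must be at least 10.50 points to wipe it out.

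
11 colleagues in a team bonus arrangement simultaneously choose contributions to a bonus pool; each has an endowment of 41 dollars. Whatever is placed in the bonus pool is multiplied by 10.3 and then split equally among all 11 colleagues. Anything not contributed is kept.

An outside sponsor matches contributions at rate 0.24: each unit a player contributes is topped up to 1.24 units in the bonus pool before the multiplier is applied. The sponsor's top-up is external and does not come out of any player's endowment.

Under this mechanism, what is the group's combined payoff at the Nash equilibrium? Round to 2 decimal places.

5760.17 dollars

The effective private return per unit is now 10.3 × 1.24 / 11 = 1.1611 > 1, so every player's dominant strategy flips to full contribution.
At the Nash equilibrium everyone contributes 41. Group total payoff = 10.3 × 1.24 × 451 = 5760.17.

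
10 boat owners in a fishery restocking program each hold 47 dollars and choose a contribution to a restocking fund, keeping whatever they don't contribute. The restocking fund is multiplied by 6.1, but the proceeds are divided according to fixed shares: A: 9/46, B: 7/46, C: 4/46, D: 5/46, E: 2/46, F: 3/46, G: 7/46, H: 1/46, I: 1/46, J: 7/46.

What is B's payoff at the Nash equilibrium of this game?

90.63 dollars

For player j, contributing a unit is worthwhile iff 6.1 × (j's share) ≥ 1, i.e. iff j's share is at least 0.1639.
A alone (share 9/46) is above the threshold, contributing 47; the remaining 9 contribute 0. Total contributed: 47.
B keeps 47 and receives 6.1 × 47 × 7/46 = 43.63 from the restocking fund, for a payoff of 90.63.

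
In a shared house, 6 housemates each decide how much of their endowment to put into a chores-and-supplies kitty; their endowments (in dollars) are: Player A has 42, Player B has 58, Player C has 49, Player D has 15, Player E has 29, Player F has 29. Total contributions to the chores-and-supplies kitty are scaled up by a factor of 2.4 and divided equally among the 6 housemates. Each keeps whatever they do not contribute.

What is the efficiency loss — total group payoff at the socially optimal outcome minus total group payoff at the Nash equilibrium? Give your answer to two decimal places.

The private return per contributed unit is 2.4/6 = 0.4000 < 1 for every player regardless of endowment, so the Nash equilibrium is zero contribution and the group total is Σ E_j = 42 + 58 + 49 + 15 + 29 + 29 = 222.
Each contributed unit returns 2.400 to the group, so the social optimum is full contribution by everyone: group total = 2.400 × 222 = 532.80.
Efficiency loss = (2.400 − 1) × 222 = 310.80.

310.80 dollars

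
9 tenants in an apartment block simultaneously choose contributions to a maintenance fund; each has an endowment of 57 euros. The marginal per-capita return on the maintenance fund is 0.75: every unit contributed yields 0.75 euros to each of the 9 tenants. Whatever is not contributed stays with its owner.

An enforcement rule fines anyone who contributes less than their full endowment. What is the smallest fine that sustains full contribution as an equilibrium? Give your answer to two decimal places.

14.25 euros

Given the others contribute fully, the best deviation is to contribute 0 (any partial contribution still incurs the fine and gives up units whose private return 0.75 is below 1).
Deviating from 57 to 0 saves 57 euros but forfeits the deviator's share of the drop in the maintenance fund: 0.75 × 57 = 42.75.
So the deviation gain is 57 − 42.75 = 14.25, and the fine must be at least 14.25 euros to wipe it out.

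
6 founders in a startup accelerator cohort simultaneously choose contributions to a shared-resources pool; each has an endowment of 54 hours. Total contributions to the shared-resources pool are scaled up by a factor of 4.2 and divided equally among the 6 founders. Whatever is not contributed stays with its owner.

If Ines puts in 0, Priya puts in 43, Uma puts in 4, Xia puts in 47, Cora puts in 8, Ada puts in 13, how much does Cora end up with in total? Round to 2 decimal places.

Total contributed: 0 + 43 + 4 + 47 + 8 + 13 = 115.
Each receives 4.2 × 115 / 6 = 80.50 from the shared-resources pool.
Cora keeps 54 − 8 = 46, so Cora's payoff is 46 + 80.50 = 126.50.

126.50 hours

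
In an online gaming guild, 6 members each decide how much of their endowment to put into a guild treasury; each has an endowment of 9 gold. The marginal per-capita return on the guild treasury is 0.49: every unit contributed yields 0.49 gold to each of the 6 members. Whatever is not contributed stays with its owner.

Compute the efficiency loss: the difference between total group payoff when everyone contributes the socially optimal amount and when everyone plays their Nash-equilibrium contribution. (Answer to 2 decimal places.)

104.76 gold

The private return per contributed unit is 0.49 < 1, so contributing 0 is dominant for every player. At the Nash equilibrium everyone keeps their 9, and the group total is 6 × 9 = 54.
Each contributed unit returns 2.940 to the group as a whole (0.49 to each of 6 players), which exceeds 1, so the social optimum is full contribution: group total = 2.940 × 54 = 158.76.
Efficiency loss = 158.76 − 54 = 104.76.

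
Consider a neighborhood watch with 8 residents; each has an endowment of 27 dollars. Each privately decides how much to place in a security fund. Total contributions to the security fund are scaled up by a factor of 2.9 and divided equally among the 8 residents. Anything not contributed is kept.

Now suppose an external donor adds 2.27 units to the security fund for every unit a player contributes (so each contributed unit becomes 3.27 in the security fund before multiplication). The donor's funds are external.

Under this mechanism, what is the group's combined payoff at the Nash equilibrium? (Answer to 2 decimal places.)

2048.33 dollars

The effective private return per unit is now 2.9 × 3.27 / 8 = 1.1854 > 1, so every player's dominant strategy flips to full contribution.
So the Nash equilibrium is full contribution by all 8; the group earns 2.9 × 3.27 × 216 = 2048.33.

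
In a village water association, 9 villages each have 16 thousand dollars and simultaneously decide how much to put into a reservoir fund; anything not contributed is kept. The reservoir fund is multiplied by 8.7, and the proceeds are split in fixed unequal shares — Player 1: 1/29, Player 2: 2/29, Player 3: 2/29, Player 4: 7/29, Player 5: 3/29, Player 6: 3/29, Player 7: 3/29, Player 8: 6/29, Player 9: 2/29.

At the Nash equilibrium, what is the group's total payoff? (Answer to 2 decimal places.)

390.40 thousand dollars

Player j's private return per contributed unit is 8.7 × (j's share). Contributing is weakly dominant for j when that share is at least 1/8.7 = 0.1149, and contributing 0 is dominant otherwise.
Player 4 and Player 8 clear that bar, contributing 16 each; the remaining 7 contribute 0. Total contributed: 32.
The reservoir fund pays out 8.7 × 32 = 278.40 in total (split across the unequal shares, but the aggregate is all that matters for the group sum).
The 7 free-riders keep 16 each, adding 112. Group total = 112 + 278.40 = 390.40.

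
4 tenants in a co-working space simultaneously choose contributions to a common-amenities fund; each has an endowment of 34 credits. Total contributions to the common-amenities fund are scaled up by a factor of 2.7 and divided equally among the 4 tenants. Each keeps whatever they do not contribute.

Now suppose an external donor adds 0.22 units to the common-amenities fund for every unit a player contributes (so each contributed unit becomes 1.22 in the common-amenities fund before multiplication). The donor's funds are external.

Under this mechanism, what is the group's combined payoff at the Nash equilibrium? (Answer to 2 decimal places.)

136.00 credits

The effective private return is 2.7 × 1.22 / 4 = 0.8235, which is still under 1, so the mechanism doesn't change anyone's dominant strategy: zero contribution.
At the Nash equilibrium no one contributes; group total payoff = 4 × 34 = 136.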